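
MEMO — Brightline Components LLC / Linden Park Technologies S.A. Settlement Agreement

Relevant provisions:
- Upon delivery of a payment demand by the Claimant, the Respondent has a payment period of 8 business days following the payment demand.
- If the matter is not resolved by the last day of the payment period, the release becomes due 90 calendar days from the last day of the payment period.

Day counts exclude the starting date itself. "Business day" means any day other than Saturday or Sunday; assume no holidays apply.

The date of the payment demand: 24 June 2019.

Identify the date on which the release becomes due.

The last day of the payment period: 8 business days after Monday, 24 June 2019, skipping weekends — Jun 25, Jun 26, Jun 27, Jun 28, Jul 1, Jul 2, Jul 3, Jul 4 — lands on Thursday, 4 July 2019.
The date on which the release becomes due: 4 July 2019 + 90 days = 2 October 2019.

2 October 2019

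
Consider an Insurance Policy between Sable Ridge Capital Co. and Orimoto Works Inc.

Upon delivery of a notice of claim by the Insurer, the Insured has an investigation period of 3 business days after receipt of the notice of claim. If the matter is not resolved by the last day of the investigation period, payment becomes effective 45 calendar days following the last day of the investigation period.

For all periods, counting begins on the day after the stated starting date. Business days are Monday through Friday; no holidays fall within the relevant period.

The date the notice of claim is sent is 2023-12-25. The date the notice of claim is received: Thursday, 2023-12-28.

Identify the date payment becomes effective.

The last day of the investigation period: counting 3 business days from Thursday, 2023-12-28 (Dec 29, Jan 1, Jan 2, skipping weekends) reaches Tuesday, 2024-01-02.
The date payment becomes effective: 2024-01-02 + 45 days = 2024-02-16.

2024-02-16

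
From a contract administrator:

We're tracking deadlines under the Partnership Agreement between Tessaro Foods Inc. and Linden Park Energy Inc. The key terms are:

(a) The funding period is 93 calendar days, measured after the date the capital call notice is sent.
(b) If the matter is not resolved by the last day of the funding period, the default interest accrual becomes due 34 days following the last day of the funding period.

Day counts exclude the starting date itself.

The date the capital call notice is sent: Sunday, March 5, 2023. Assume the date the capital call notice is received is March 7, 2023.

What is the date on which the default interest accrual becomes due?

July 10, 2023

Adding 93 calendar days to March 5, 2023 gives June 6, 2023, which is the last day of the funding period.
The date on which the default interest accrual becomes due: 34 calendar days after June 6, 2023 is July 10, 2023.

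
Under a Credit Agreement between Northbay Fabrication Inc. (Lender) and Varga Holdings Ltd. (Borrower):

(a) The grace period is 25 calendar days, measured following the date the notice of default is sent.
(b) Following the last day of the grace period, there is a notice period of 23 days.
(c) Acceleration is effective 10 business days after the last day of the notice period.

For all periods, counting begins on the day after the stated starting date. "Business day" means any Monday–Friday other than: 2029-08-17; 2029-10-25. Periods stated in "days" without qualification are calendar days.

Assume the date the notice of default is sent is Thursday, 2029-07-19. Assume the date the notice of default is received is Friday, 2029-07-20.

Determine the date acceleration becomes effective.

Adding 25 calendar days to 2029-07-19 gives 2029-08-13, which is the last day of the grace period.
Adding 23 calendar days to 2029-08-13 gives 2029-09-05, which is the last day of the notice period.
From Wednesday, 2029-09-05, 10 business days (Sep 6, Sep 7, Sep 10, Sep 11, Sep 12, Sep 13, Sep 14, Sep 17, Sep 18, Sep 19, skipping weekends) brings us to Wednesday, 2029-09-19, which is the date acceleration becomes effective.

2029-09-19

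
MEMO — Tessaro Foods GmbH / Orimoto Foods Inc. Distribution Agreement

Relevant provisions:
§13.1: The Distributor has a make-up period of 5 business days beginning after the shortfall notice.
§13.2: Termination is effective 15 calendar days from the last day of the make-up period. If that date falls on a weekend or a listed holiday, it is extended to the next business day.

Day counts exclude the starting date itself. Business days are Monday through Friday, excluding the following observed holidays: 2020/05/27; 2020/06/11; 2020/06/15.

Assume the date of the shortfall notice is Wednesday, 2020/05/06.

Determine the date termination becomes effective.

2020/05/28

The last day of the make-up period: 5 business days after Wednesday, 2020/05/06, skipping weekends — May 7, May 8, May 11, May 12, May 13 — lands on Wednesday, 2020/05/13.
The date termination becomes effective: 15 calendar days after 2020/05/13 is 2020/05/28. 2020/05/28 is a Thursday and is not a listed holiday, so no roll-forward applies.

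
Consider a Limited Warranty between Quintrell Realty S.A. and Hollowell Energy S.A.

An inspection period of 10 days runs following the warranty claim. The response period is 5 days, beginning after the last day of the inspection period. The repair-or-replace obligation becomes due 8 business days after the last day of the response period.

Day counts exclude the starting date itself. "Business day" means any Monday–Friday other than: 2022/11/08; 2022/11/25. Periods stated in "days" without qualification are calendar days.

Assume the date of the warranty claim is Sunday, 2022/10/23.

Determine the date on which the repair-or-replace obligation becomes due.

The last day of the inspection period: 2022/10/23 + 10 days = 2022/11/02.
The last day of the response period: 2022/11/02 + 5 days = 2022/11/07.
The date on which the repair-or-replace obligation becomes due: counting 8 business days from Monday, 2022/11/07 (Nov 9, Nov 10, Nov 11, Nov 14, Nov 15, Nov 16, Nov 17, Nov 18, skipping weekends and the listed holiday on Nov 8) reaches Friday, 2022/11/18.

2022/11/18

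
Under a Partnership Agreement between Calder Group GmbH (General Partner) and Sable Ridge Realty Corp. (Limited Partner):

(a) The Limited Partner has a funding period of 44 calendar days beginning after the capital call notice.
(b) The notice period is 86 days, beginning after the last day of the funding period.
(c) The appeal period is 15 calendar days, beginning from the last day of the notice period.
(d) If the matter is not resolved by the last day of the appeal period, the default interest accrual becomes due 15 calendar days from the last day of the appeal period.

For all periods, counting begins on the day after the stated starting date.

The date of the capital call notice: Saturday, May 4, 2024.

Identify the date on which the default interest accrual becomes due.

Adding 44 calendar days to May 4, 2024 gives June 17, 2024, which is the last day of the funding period.
The last day of the notice period: 86 calendar days after June 17, 2024 is September 11, 2024.
The last day of the appeal period: 15 calendar days after September 11, 2024 is September 26, 2024.
The date on which the default interest accrual becomes due: September 26, 2024 + 15 days = October 11, 2024.

October 11, 2024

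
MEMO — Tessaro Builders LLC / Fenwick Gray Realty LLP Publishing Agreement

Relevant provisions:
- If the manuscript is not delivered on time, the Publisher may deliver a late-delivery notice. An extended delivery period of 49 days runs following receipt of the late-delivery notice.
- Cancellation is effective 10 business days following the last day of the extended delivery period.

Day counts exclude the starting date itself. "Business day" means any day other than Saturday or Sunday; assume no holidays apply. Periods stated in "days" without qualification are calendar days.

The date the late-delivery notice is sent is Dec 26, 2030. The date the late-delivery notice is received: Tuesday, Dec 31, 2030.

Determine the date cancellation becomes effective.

Mar 4, 2031

Adding 49 calendar days to Dec 31, 2030 gives Feb 18, 2031, which is the last day of the extended delivery period.
The date cancellation becomes effective: counting 10 business days from Tuesday, Feb 18, 2031 (Feb 19, Feb 20, Feb 21, Feb 24, Feb 25, Feb 26, Feb 27, Feb 28, Mar 3, Mar 4, skipping weekends) reaches Tuesday, Mar 4, 2031.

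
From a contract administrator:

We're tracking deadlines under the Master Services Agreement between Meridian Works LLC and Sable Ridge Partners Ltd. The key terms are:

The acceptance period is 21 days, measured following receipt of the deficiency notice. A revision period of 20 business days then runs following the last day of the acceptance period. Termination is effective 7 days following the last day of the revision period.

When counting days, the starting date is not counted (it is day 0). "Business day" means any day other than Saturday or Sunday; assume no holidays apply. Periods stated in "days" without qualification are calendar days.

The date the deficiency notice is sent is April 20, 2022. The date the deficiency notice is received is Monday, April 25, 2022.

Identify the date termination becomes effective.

The last day of the acceptance period: 21 calendar days after April 25, 2022 is May 16, 2022.
From Monday, May 16, 2022, 20 business days (May 17, May 18, May 19, May 20, …, Jun 9, Jun 10, Jun 13, skipping weekends) brings us to Monday, June 13, 2022, which is the last day of the revision period.
The date termination becomes effective: 7 calendar days after June 13, 2022 is June 20, 2022.

June 20, 2022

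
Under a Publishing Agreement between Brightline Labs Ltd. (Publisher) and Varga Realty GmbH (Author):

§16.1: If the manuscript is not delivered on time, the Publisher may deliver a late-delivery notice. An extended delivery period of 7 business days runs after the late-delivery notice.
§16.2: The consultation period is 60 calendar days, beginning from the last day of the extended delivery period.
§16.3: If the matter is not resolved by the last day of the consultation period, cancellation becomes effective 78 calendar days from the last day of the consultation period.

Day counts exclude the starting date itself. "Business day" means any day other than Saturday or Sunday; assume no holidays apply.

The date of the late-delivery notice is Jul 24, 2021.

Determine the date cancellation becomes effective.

The last day of the extended delivery period: counting 7 business days from Saturday, Jul 24, 2021 (Jul 26, Jul 27, Jul 28, Jul 29, Jul 30, Aug 2, Aug 3, skipping weekends) reaches Tuesday, Aug 3, 2021.
Adding 60 calendar days to Aug 3, 2021 gives Oct 2, 2021, which is the last day of the consultation period.
Adding 78 calendar days to Oct 2, 2021 gives Dec 19, 2021, which is the date cancellation becomes effective.

Dec 19, 2021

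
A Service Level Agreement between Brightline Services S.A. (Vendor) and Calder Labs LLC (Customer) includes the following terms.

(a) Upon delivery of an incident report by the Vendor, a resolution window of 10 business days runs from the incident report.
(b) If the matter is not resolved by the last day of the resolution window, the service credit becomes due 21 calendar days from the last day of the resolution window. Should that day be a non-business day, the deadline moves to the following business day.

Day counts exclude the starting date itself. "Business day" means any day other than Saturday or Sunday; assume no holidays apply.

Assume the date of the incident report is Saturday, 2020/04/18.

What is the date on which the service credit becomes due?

From Saturday, 2020/04/18, 10 business days (Apr 20, Apr 21, Apr 22, Apr 23, Apr 24, Apr 27, Apr 28, Apr 29, Apr 30, May 1, skipping weekends) brings us to Friday, 2020/05/01, which is the last day of the resolution window.
Adding 21 calendar days to 2020/05/01 gives 2020/05/22, which is the date on which the service credit becomes due. 2020/05/22 is a Friday, so no roll-forward applies.

2020/05/22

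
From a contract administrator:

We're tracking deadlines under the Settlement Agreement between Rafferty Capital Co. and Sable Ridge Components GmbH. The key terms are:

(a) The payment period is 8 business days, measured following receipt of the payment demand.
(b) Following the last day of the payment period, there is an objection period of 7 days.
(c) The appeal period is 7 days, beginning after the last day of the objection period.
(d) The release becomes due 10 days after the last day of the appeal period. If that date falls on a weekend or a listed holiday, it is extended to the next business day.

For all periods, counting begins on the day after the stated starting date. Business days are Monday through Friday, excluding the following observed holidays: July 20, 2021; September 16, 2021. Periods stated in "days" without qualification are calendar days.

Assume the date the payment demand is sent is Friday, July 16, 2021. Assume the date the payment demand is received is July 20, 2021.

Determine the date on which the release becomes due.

From Tuesday, July 20, 2021, 8 business days (Jul 21, Jul 22, Jul 23, Jul 26, Jul 27, Jul 28, Jul 29, Jul 30, skipping weekends) brings us to Friday, July 30, 2021, which is the last day of the payment period.
Adding 7 calendar days to July 30, 2021 gives August 6, 2021, which is the last day of the objection period.
The last day of the appeal period: 7 calendar days after August 6, 2021 is August 13, 2021.
Adding 10 calendar days to August 13, 2021 gives August 23, 2021, which is the date on which the release becomes due. August 23, 2021 is a Monday and is not a listed holiday, so no roll-forward applies.

August 23, 2021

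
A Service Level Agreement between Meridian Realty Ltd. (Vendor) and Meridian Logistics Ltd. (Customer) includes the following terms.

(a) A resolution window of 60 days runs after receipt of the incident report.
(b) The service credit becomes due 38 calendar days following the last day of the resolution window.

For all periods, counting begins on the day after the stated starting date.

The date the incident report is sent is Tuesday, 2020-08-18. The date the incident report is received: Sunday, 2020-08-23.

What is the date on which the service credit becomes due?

2020-11-29

The last day of the resolution window: 60 calendar days after 2020-08-23 is 2020-10-22.
The date on which the service credit becomes due: 2020-10-22 + 38 days = 2020-11-29.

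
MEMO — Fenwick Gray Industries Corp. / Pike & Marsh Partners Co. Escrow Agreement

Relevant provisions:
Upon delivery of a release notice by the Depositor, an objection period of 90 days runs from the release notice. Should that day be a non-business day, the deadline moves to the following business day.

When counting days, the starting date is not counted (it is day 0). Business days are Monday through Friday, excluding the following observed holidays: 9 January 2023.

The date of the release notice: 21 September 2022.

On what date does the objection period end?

20 December 2022

Adding 90 calendar days to 21 September 2022 gives 20 December 2022, which is the last day of the objection period. 20 December 2022 is a Tuesday and is not a listed holiday, so no roll-forward applies.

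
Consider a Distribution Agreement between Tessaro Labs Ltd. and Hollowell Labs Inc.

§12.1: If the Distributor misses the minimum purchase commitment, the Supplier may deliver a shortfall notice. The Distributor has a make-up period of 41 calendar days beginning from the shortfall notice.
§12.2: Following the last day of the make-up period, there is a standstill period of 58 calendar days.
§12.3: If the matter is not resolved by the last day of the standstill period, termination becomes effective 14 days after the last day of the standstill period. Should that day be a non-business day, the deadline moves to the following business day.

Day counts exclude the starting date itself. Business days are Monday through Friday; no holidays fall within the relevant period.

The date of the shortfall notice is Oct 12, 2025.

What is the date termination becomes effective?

The last day of the make-up period: 41 calendar days after Oct 12, 2025 is Nov 22, 2025.
Adding 58 calendar days to Nov 22, 2025 gives Jan 19, 2026, which is the last day of the standstill period.
Adding 14 calendar days to Jan 19, 2026 gives Feb 2, 2026, which is the date termination becomes effective. Feb 2, 2026 is a Monday, so no roll-forward applies.

Feb 2, 2026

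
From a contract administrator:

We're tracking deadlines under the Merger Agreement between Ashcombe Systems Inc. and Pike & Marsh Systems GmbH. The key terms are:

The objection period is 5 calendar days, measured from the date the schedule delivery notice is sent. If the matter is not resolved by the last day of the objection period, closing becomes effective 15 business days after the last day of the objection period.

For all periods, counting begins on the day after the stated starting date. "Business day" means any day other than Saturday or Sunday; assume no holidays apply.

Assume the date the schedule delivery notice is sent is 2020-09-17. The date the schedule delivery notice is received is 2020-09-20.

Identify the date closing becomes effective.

The last day of the objection period: 2020-09-17 + 5 days = 2020-09-22.
The date closing becomes effective: counting 15 business days from Tuesday, 2020-09-22 (Sep 23, Sep 24, Sep 25, Sep 28, …, Oct 9, Oct 12, Oct 13, skipping weekends) reaches Tuesday, 2020-10-13.

2020-10-13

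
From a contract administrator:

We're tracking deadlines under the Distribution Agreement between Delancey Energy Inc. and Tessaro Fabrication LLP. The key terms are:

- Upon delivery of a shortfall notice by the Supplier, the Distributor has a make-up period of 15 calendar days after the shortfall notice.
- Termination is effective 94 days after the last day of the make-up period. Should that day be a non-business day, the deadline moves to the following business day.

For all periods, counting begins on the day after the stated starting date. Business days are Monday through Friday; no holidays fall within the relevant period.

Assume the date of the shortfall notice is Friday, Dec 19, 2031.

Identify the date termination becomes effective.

The last day of the make-up period: Dec 19, 2031 + 15 days = Jan 3, 2032.
The date termination becomes effective: Jan 3, 2032 + 94 days = Apr 6, 2032. Apr 6, 2032 is a Tuesday, so no roll-forward applies.

Apr 6, 2032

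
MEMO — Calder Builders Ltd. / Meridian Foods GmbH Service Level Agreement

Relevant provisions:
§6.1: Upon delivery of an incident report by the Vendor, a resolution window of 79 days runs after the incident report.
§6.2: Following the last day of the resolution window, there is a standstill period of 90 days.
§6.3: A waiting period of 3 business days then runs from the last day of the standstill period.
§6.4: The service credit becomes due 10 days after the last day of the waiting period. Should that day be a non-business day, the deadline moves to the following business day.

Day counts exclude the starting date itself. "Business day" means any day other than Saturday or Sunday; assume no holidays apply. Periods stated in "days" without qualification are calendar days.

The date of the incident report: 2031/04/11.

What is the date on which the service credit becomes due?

The last day of the resolution window: 79 calendar days after 2031/04/11 is 2031/06/29.
The last day of the standstill period: 90 calendar days after 2031/06/29 is 2031/09/27.
From Saturday, 2031/09/27, 3 business days (Sep 29, Sep 30, Oct 1, skipping weekends) brings us to Wednesday, 2031/10/01, which is the last day of the waiting period.
Adding 10 calendar days to 2031/10/01 gives 2031/10/11, which is the date on which the service credit becomes due. That falls on a Saturday, so it rolls to the next business day, Monday, 2031/10/13.

2031/10/13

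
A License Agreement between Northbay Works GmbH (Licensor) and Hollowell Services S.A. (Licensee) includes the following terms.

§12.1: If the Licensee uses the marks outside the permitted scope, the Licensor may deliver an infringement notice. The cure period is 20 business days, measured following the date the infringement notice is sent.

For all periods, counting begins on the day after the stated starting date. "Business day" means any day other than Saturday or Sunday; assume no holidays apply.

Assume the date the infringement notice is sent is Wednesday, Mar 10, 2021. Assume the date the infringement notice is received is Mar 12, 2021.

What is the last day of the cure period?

Apr 7, 2021

The last day of the cure period: counting 20 business days from Wednesday, Mar 10, 2021 (Mar 11, Mar 12, Mar 15, Mar 16, …, Apr 5, Apr 6, Apr 7, skipping weekends) reaches Wednesday, Apr 7, 2021.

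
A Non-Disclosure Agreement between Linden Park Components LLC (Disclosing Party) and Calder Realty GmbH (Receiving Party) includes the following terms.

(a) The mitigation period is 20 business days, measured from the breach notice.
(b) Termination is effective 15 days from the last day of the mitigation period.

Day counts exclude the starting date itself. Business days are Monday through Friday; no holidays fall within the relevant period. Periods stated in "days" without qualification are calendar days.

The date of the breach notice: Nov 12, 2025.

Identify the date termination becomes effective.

The last day of the mitigation period: counting 20 business days from Wednesday, Nov 12, 2025 (Nov 13, Nov 14, Nov 17, Nov 18, …, Dec 8, Dec 9, Dec 10, skipping weekends) reaches Wednesday, Dec 10, 2025.
Adding 15 calendar days to Dec 10, 2025 gives Dec 25, 2025, which is the date termination becomes effective.

Dec 25, 2025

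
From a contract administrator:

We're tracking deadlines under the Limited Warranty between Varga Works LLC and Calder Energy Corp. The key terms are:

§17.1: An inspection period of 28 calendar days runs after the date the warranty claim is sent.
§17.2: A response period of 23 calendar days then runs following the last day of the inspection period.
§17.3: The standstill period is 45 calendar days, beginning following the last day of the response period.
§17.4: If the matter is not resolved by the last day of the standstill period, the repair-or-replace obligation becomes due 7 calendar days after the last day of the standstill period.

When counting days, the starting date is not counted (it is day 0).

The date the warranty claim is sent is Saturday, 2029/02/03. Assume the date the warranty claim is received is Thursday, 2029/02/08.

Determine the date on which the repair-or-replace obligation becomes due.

2029/05/17

The last day of the inspection period: 28 calendar days after 2029/02/03 is 2029/03/03.
The last day of the response period: 2029/03/03 + 23 days = 2029/03/26.
The last day of the standstill period: 2029/03/26 + 45 days = 2029/05/10.
The date on which the repair-or-replace obligation becomes due: 2029/05/10 + 7 days = 2029/05/17.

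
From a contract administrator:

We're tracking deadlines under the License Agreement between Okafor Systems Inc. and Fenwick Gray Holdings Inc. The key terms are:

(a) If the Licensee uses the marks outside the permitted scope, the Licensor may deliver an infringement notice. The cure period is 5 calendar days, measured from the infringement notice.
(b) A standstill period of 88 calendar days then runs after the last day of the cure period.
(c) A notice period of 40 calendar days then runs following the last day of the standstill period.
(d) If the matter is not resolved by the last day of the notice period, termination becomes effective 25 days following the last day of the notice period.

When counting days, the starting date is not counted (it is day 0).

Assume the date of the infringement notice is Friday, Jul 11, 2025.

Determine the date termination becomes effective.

Adding 5 calendar days to Jul 11, 2025 gives Jul 16, 2025, which is the last day of the cure period.
The last day of the standstill period: 88 calendar days after Jul 16, 2025 is Oct 12, 2025.
Adding 40 calendar days to Oct 12, 2025 gives Nov 21, 2025, which is the last day of the notice period.
The date termination becomes effective: Nov 21, 2025 + 25 days = Dec 16, 2025.

Dec 16, 2025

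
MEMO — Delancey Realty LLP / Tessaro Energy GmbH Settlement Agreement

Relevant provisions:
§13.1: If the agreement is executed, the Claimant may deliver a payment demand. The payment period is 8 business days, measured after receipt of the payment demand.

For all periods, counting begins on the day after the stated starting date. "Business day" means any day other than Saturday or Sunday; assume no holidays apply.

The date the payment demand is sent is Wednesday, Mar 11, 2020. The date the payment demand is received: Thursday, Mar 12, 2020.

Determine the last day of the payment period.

Mar 24, 2020

The last day of the payment period: 8 business days after Thursday, Mar 12, 2020, skipping weekends — Mar 13, Mar 16, Mar 17, Mar 18, Mar 19, Mar 20, Mar 23, Mar 24 — lands on Tuesday, Mar 24, 2020.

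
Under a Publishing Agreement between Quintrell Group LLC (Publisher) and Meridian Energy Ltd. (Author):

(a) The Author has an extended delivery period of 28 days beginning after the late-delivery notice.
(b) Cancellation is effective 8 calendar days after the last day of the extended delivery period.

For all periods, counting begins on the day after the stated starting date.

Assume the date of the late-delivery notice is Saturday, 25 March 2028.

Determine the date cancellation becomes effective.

Adding 28 calendar days to 25 March 2028 gives 22 April 2028, which is the last day of the extended delivery period.
Adding 8 calendar days to 22 April 2028 gives 30 April 2028, which is the date cancellation becomes effective.

30 April 2028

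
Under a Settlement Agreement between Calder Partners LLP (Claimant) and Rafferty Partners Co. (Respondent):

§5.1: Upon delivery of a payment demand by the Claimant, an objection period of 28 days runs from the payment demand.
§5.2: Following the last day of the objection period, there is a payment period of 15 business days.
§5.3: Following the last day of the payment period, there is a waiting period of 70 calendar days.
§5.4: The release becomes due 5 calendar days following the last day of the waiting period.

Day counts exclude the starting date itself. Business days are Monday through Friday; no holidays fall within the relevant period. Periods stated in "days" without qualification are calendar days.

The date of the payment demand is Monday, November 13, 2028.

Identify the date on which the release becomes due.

The last day of the objection period: November 13, 2028 + 28 days = December 11, 2028.
From Monday, December 11, 2028, 15 business days (Dec 12, Dec 13, Dec 14, Dec 15, …, Dec 28, Dec 29, Jan 1, skipping weekends) brings us to Monday, January 1, 2029, which is the last day of the payment period.
Adding 70 calendar days to January 1, 2029 gives March 12, 2029, which is the last day of the waiting period.
The date on which the release becomes due: March 12, 2029 + 5 days = March 17, 2029.

March 17, 2029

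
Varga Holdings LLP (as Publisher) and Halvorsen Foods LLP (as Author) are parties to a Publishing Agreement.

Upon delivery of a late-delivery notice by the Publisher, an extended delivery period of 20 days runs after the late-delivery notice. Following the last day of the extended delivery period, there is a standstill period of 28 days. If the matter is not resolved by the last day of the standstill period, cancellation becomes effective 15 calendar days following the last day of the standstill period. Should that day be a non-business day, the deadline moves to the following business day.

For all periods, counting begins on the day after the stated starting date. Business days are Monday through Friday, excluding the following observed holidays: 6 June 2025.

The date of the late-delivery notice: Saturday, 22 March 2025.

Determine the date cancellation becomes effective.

The last day of the extended delivery period: 22 March 2025 + 20 days = 11 April 2025.
The last day of the standstill period: 11 April 2025 + 28 days = 9 May 2025.
The date cancellation becomes effective: 9 May 2025 + 15 days = 24 May 2025. That falls on a Saturday, so it rolls to the next business day, Monday, 26 May 2025.

26 May 2025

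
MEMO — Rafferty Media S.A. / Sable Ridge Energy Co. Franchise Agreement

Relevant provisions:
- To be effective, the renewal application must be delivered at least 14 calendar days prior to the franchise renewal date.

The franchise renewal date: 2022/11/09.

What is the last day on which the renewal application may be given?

2022/10/26

2022/11/09 minus 14 days is 2022/10/26.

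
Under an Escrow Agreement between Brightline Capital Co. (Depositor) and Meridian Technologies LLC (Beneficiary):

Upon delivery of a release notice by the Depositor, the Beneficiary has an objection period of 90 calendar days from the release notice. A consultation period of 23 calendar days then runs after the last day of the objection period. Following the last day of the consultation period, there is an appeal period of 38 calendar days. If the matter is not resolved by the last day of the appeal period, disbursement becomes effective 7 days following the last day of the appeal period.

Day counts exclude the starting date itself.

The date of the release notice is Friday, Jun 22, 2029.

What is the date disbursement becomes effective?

Nov 27, 2029

Adding 90 calendar days to Jun 22, 2029 gives Sep 20, 2029, which is the last day of the objection period.
The last day of the consultation period: 23 calendar days after Sep 20, 2029 is Oct 13, 2029.
Adding 38 calendar days to Oct 13, 2029 gives Nov 20, 2029, which is the last day of the appeal period.
The date disbursement becomes effective: 7 calendar days after Nov 20, 2029 is Nov 27, 2029.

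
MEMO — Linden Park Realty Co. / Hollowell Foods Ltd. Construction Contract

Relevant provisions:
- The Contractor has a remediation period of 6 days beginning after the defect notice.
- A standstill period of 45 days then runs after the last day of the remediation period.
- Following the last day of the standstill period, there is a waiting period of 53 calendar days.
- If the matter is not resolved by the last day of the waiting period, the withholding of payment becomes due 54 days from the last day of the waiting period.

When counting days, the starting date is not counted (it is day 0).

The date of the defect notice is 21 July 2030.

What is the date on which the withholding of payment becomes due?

26 December 2030

The last day of the remediation period: 6 calendar days after 21 July 2030 is 27 July 2030.
Adding 45 calendar days to 27 July 2030 gives 10 September 2030, which is the last day of the standstill period.
Adding 53 calendar days to 10 September 2030 gives 2 November 2030, which is the last day of the waiting period.
Adding 54 calendar days to 2 November 2030 gives 26 December 2030, which is the date on which the withholding of payment becomes due.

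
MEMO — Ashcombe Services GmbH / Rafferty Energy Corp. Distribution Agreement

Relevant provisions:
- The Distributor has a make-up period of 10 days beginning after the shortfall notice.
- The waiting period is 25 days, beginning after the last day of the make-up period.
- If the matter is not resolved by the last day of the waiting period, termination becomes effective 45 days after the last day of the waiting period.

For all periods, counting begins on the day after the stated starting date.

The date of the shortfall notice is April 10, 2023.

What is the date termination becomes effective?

June 29, 2023

Adding 10 calendar days to April 10, 2023 gives April 20, 2023, which is the last day of the make-up period.
Adding 25 calendar days to April 20, 2023 gives May 15, 2023, which is the last day of the waiting period.
The date termination becomes effective: 45 calendar days after May 15, 2023 is June 29, 2023.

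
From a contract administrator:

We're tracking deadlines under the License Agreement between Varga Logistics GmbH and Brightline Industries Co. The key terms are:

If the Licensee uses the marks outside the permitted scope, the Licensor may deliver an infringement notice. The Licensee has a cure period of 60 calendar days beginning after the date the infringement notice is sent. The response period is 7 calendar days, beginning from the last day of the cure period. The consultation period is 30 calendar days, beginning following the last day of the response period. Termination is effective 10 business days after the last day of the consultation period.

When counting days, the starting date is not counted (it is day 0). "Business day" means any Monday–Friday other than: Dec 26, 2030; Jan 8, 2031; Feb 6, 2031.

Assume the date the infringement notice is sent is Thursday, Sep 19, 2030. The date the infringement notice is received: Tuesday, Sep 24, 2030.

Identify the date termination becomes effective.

Jan 10, 2031

The last day of the cure period: Sep 19, 2030 + 60 days = Nov 18, 2030.
The last day of the response period: 7 calendar days after Nov 18, 2030 is Nov 25, 2030.
The last day of the consultation period: 30 calendar days after Nov 25, 2030 is Dec 25, 2030.
From Wednesday, Dec 25, 2030, 10 business days (Dec 27, Dec 30, Dec 31, Jan 1, Jan 2, Jan 3, Jan 6, Jan 7, Jan 9, Jan 10, skipping weekends and the listed holidays on Dec 26, Jan 8) brings us to Friday, Jan 10, 2031, which is the date termination becomes effective.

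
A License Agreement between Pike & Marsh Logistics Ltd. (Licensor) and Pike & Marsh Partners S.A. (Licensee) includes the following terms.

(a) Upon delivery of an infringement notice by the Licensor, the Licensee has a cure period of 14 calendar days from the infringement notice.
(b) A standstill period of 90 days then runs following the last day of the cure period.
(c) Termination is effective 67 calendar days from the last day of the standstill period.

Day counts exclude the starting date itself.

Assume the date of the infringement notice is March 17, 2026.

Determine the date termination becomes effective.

The last day of the cure period: March 17, 2026 + 14 days = March 31, 2026.
The last day of the standstill period: 90 calendar days after March 31, 2026 is June 29, 2026.
The date termination becomes effective: 67 calendar days after June 29, 2026 is September 4, 2026.

September 4, 2026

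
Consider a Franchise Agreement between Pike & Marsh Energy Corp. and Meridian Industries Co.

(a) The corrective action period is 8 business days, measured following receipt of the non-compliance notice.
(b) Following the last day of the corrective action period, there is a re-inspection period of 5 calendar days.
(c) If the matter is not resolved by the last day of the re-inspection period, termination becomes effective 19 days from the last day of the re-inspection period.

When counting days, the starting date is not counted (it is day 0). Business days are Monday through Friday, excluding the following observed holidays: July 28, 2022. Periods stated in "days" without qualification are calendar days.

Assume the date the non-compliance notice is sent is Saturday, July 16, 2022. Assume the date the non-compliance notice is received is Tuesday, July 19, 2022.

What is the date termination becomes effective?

August 25, 2022

The last day of the corrective action period: counting 8 business days from Tuesday, July 19, 2022 (Jul 20, Jul 21, Jul 22, Jul 25, Jul 26, Jul 27, Jul 29, Aug 1, skipping weekends and the listed holiday on Jul 28) reaches Monday, August 1, 2022.
Adding 5 calendar days to August 1, 2022 gives August 6, 2022, which is the last day of the re-inspection period.
The date termination becomes effective: 19 calendar days after August 6, 2022 is August 25, 2022.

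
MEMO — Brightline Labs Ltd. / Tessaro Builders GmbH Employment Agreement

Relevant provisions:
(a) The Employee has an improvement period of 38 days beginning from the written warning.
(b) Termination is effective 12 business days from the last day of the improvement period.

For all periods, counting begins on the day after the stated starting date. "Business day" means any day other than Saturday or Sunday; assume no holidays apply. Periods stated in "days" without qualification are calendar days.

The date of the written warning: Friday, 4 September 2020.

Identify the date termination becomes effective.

The last day of the improvement period: 38 calendar days after 4 September 2020 is 12 October 2020.
The date termination becomes effective: counting 12 business days from Monday, 12 October 2020 (Oct 13, Oct 14, Oct 15, Oct 16, …, Oct 26, Oct 27, Oct 28, skipping weekends) reaches Wednesday, 28 October 2020.

28 October 2020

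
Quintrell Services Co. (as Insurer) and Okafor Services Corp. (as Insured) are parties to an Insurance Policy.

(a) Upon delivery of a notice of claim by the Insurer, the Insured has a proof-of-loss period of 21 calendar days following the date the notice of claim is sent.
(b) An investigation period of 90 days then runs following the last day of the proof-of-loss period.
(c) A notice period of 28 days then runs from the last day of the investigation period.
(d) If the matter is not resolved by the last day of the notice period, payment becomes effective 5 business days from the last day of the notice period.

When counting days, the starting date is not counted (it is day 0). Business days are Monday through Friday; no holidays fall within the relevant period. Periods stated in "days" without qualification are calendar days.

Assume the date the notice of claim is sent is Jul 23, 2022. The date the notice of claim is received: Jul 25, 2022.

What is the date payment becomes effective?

The last day of the proof-of-loss period: Jul 23, 2022 + 21 days = Aug 13, 2022.
Adding 90 calendar days to Aug 13, 2022 gives Nov 11, 2022, which is the last day of the investigation period.
The last day of the notice period: 28 calendar days after Nov 11, 2022 is Dec 9, 2022.
The date payment becomes effective: counting 5 business days from Friday, Dec 9, 2022 (Dec 12, Dec 13, Dec 14, Dec 15, Dec 16, skipping weekends) reaches Friday, Dec 16, 2022.

Dec 16, 2022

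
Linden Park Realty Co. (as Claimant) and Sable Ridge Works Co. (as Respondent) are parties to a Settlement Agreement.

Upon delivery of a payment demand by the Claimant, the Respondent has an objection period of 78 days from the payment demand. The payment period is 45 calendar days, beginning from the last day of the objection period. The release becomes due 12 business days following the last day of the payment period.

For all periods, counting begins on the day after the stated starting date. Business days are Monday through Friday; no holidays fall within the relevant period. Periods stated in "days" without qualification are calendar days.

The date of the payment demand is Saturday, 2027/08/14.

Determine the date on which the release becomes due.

The last day of the objection period: 2027/08/14 + 78 days = 2027/10/31.
The last day of the payment period: 2027/10/31 + 45 days = 2027/12/15.
The date on which the release becomes due: 12 business days after Wednesday, 2027/12/15, skipping weekends — Dec 16, Dec 17, Dec 20, Dec 21, …, Dec 29, Dec 30, Dec 31 — lands on Friday, 2027/12/31.

2027/12/31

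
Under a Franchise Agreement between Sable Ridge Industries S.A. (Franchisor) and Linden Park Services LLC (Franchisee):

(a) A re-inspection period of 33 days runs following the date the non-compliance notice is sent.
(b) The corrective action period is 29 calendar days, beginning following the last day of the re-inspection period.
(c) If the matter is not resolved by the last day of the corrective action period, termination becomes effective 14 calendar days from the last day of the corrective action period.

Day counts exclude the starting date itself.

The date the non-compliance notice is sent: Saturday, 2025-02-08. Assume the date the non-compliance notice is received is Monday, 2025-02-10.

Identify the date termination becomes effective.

2025-04-25

The last day of the re-inspection period: 2025-02-08 + 33 days = 2025-03-13.
The last day of the corrective action period: 2025-03-13 + 29 days = 2025-04-11.
Adding 14 calendar days to 2025-04-11 gives 2025-04-25, which is the date termination becomes effective.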